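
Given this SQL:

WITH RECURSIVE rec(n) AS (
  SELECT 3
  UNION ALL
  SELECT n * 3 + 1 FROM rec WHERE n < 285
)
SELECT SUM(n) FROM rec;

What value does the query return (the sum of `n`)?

Base: n=3.
Iteration 1: 3 < 285 holds -> n = 3 * 3 + 1 = 10.
Iteration 2: 10 < 285 holds -> n = 10 * 3 + 1 = 31.
Iteration 3: 31 < 285 holds -> n = 31 * 3 + 1 = 94.
Iteration 4: 94 < 285 holds -> n = 94 * 3 + 1 = 283.
Iteration 5: 283 < 285 holds -> n = 283 * 3 + 1 = 850.
Iteration 6: 850 < 285 fails; recursion stops.
SUM(n) = 3 + 10 + 31 + 94 + 283 + 850 = 1271.

1271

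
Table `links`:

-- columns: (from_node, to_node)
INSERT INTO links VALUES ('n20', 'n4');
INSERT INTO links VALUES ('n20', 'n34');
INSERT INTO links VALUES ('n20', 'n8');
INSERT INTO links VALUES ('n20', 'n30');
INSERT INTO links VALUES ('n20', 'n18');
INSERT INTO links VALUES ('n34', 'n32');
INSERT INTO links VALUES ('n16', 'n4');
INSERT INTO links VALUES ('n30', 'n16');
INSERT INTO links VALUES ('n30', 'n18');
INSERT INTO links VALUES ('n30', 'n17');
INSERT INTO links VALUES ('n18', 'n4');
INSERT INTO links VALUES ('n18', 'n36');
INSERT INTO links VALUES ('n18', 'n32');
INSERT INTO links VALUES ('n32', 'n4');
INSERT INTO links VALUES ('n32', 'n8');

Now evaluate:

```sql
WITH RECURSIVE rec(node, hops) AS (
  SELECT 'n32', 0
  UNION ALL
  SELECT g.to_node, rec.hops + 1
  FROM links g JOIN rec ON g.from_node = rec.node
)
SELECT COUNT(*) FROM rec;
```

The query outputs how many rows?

Base: (n32, hops=0).
Iteration 1: edges from {n32} -> (n4, hops=1), (n8, hops=1).
Iteration 2: no outgoing edges from {n4,n8}; recursion stops.
Total rows emitted: 3.

3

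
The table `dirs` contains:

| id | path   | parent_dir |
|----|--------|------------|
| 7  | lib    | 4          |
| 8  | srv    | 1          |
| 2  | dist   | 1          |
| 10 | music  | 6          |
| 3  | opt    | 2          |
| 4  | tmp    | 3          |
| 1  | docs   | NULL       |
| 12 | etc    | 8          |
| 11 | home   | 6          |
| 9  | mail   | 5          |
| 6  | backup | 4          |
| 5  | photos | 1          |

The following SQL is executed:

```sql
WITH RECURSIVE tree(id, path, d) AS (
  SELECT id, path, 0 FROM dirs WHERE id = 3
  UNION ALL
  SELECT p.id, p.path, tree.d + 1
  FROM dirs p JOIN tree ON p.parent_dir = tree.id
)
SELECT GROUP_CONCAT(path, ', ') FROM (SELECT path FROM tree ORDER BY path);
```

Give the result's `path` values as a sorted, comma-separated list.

Base: id=3 (opt) at d 0.
Iteration 1: rows with parent_dir in {3} -> tmp (id 4, d 1).
Iteration 2: rows with parent_dir in {4} -> backup (id 6, d 2), lib (id 7, d 2).
Iteration 3: rows with parent_dir in {6,7} -> music (id 10, d 3), home (id 11, d 3).
Iteration 4: no rows with parent_dir in {10,11}; recursion stops.

backup, home, lib, music, opt, tmp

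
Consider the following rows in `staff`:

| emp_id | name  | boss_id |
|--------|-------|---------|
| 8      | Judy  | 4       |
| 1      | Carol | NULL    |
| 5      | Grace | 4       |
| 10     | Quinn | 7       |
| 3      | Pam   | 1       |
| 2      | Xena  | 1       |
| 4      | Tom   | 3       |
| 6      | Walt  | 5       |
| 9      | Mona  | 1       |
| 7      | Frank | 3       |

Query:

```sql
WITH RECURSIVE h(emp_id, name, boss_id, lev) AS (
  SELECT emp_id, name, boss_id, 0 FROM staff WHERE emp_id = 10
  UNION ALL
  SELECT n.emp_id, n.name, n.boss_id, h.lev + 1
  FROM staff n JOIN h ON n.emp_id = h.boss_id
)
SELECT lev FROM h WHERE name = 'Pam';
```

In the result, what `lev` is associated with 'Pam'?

Base: emp_id=10 (Quinn), boss_id=7, lev 0.
Iteration 1: join on emp_id=7 -> Frank (id 7, boss_id=3, lev 1).
Iteration 2: join on emp_id=3 -> Pam (id 3, boss_id=1, lev 2).
Iteration 3: join on emp_id=1 -> Carol (id 1, boss_id=NULL, lev 3).
Iteration 4: boss_id is NULL; no match; recursion stops.

2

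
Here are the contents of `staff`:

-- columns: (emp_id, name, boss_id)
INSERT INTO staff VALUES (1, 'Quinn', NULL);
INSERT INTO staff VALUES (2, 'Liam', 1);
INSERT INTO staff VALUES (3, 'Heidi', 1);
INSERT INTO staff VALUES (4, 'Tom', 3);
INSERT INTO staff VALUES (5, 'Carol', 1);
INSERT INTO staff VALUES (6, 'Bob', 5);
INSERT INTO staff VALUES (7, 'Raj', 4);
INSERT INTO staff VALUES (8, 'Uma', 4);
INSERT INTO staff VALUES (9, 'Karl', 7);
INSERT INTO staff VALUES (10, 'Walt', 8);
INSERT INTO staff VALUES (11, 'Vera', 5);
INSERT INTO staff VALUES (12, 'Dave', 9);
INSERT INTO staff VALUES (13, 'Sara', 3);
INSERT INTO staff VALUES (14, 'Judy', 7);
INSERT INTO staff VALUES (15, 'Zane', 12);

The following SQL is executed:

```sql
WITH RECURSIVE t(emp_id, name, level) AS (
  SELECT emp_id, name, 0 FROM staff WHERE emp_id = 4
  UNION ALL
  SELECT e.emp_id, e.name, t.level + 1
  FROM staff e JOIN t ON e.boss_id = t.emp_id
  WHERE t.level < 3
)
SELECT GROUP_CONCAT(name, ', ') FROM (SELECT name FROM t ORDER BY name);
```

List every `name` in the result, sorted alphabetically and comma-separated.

Dave, Judy, Karl, Raj, Tom, Uma, Walt

Base: emp_id=4 (Tom) at level 0.
Iteration 1: rows with boss_id in {4} -> Raj (id 7, level 1), Uma (id 8, level 1).
Iteration 2: rows with boss_id in {7,8} -> Karl (id 9, level 2), Walt (id 10, level 2), Judy (id 14, level 2).
Iteration 3: rows with boss_id in {9,10,14} -> Dave (id 12, level 3).
Iteration 4: level < 3 fails for all current rows; recursion stops.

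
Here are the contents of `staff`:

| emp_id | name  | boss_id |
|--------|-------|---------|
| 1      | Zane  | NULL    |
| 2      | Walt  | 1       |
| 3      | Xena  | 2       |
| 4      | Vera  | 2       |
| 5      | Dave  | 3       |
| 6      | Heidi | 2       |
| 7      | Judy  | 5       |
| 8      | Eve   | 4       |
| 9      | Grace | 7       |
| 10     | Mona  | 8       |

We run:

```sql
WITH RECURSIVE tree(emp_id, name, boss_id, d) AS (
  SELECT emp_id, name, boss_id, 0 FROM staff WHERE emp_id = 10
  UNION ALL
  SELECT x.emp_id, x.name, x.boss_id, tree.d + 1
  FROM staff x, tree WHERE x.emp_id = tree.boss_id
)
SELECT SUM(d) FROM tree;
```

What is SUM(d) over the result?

Base: emp_id=10 (Mona), boss_id=8, d 0.
Iteration 1: join on emp_id=8 -> Eve (id 8, boss_id=4, d 1).
Iteration 2: join on emp_id=4 -> Vera (id 4, boss_id=2, d 2).
Iteration 3: join on emp_id=2 -> Walt (id 2, boss_id=1, d 3).
Iteration 4: join on emp_id=1 -> Zane (id 1, boss_id=NULL, d 4).
Iteration 5: boss_id is NULL; no match; recursion stops.
SUM(d) = 0 + 1 + 2 + 3 + 4 = 10.

10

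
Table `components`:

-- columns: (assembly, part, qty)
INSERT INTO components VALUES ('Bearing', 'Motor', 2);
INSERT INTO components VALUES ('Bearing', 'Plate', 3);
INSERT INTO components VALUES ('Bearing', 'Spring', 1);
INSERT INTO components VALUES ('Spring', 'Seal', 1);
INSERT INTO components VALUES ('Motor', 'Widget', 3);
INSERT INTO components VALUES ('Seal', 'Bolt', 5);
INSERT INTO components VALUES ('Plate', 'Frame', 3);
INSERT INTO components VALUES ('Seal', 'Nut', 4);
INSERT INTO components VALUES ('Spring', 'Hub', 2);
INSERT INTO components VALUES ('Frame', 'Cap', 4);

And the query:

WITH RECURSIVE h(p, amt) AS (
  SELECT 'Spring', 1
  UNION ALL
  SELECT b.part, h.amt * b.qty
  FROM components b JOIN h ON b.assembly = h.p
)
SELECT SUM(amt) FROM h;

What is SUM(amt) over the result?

13

Base: (Spring, amt=1).
Iteration 1: components of {Spring} -> Hub = 1*2 = 2, Seal = 1*1 = 1.
Iteration 2: components of {Hub,Seal} -> Bolt = 1*5 = 5, Nut = 1*4 = 4.
Iteration 3: no further components; recursion stops.
SUM(amt) = 1 + 1 + 2 + 5 + 4 = 13.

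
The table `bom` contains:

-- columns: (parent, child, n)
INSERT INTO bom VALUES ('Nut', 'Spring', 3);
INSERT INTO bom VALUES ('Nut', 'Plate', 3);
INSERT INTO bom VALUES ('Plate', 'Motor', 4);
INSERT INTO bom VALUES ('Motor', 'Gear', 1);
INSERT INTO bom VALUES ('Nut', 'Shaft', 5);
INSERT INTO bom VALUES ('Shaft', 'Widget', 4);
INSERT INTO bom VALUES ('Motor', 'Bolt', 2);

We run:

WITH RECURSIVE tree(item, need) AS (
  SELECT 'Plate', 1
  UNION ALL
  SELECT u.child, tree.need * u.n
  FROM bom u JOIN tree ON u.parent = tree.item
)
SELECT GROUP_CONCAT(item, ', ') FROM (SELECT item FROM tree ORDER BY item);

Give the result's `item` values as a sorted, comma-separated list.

Base: (Plate, need=1).
Iteration 1: components of {Plate} -> Motor = 1*4 = 4.
Iteration 2: components of {Motor} -> Bolt = 4*2 = 8, Gear = 4*1 = 4.
Iteration 3: no further components; recursion stops.

Bolt, Gear, Motor, Plate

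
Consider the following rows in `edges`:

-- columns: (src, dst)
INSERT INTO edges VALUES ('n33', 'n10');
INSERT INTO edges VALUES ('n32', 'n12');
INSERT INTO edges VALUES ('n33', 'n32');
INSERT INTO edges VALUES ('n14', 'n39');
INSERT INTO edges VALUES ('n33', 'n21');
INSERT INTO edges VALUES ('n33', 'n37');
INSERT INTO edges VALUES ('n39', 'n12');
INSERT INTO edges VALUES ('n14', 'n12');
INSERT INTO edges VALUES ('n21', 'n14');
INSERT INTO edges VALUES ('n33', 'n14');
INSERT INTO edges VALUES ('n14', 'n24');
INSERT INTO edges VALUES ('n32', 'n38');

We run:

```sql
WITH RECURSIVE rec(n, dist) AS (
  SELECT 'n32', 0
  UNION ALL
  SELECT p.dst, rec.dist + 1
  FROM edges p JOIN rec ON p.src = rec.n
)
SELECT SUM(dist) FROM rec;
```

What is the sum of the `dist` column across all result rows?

Base: (n32, dist=0).
Iteration 1: edges from {n32} -> (n12, dist=1), (n38, dist=1).
Iteration 2: no outgoing edges from {n12,n38}; recursion stops.
SUM(dist) = 0 + 1 + 1 = 2.

2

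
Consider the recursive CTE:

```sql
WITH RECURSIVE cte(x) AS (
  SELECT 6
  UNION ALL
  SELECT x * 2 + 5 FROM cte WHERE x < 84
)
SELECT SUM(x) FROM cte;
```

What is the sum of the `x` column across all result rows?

316

Base: x=6.
Iteration 1: 6 < 84 holds -> x = 6 * 2 + 5 = 17.
Iteration 2: 17 < 84 holds -> x = 17 * 2 + 5 = 39.
Iteration 3: 39 < 84 holds -> x = 39 * 2 + 5 = 83.
Iteration 4: 83 < 84 holds -> x = 83 * 2 + 5 = 171.
Iteration 5: 171 < 84 fails; recursion stops.
SUM(x) = 6 + 17 + 39 + 83 + 171 = 316.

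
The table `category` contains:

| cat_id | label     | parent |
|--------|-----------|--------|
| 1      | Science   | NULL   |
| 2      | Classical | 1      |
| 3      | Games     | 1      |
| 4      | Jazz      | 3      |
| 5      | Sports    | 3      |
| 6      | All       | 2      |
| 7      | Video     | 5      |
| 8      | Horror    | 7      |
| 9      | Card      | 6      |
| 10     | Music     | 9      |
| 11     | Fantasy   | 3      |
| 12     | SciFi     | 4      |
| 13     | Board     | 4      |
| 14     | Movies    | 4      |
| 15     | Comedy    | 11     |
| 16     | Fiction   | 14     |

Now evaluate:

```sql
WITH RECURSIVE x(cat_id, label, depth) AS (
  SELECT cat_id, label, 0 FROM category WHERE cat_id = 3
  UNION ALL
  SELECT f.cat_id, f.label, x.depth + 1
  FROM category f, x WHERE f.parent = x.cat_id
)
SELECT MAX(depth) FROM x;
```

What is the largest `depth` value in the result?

Base: cat_id=3 (Games) at depth 0.
Iteration 1: rows with parent in {3} -> Jazz (id 4, depth 1), Sports (id 5, depth 1), Fantasy (id 11, depth 1).
Iteration 2: rows with parent in {4,5,11} -> Video (id 7, depth 2), SciFi (id 12, depth 2), Board (id 13, depth 2), Movies (id 14, depth 2), Comedy (id 15, depth 2).
Iteration 3: rows with parent in {7,12,13,14,15} -> Horror (id 8, depth 3), Fiction (id 16, depth 3).
Iteration 4: no rows with parent in {8,16}; recursion stops.
depth values: 0, 1, 1, 1, 2, 2, 2, 2, 2, 3, 3; the maximum is 3.

3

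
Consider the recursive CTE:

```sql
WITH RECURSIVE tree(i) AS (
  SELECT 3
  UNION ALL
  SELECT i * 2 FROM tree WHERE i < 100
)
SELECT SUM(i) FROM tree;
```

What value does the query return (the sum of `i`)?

381

Base: i=3.
Iteration 1: 3 < 100 holds -> i = 3 * 2 = 6.
Iteration 2: 6 < 100 holds -> i = 6 * 2 = 12.
Iteration 3: 12 < 100 holds -> i = 12 * 2 = 24.
Iteration 4: 24 < 100 holds -> i = 24 * 2 = 48.
Iteration 5: 48 < 100 holds -> i = 48 * 2 = 96.
Iteration 6: 96 < 100 holds -> i = 96 * 2 = 192.
Iteration 7: 192 < 100 fails; recursion stops.
SUM(i) = 3 + 6 + 12 + 24 + 48 + 96 + 192 = 381.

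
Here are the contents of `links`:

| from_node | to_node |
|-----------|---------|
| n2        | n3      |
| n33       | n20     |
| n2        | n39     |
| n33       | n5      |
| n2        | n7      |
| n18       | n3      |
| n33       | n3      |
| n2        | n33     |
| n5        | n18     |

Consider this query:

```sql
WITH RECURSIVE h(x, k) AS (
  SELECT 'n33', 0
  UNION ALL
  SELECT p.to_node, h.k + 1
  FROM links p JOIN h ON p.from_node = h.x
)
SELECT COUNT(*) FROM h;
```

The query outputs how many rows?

6

Base: (n33, k=0).
Iteration 1: edges from {n33} -> (n20, k=1), (n3, k=1), (n5, k=1).
Iteration 2: edges from {n20,n3,n5} -> (n18, k=2).
Iteration 3: edges from {n18} -> (n3, k=3).
Iteration 4: no outgoing edges from {n3}; recursion stops.
Total rows emitted: 6.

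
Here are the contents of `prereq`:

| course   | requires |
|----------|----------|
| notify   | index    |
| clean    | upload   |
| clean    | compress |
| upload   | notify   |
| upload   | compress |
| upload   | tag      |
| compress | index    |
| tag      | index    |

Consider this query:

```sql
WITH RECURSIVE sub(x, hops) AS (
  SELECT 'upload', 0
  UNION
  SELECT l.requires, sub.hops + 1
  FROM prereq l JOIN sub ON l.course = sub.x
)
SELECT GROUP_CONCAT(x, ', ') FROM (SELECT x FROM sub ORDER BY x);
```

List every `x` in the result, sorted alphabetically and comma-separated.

compress, index, notify, tag, upload

Base: (upload, hops=0).
Iteration 1: edges from {upload} -> (compress, hops=1), (notify, hops=1), (tag, hops=1).
Iteration 2: edges from {compress,notify,tag} -> (index, hops=2). [UNION drops 2 duplicate row(s)]
Iteration 3: no outgoing edges from {index}; recursion stops.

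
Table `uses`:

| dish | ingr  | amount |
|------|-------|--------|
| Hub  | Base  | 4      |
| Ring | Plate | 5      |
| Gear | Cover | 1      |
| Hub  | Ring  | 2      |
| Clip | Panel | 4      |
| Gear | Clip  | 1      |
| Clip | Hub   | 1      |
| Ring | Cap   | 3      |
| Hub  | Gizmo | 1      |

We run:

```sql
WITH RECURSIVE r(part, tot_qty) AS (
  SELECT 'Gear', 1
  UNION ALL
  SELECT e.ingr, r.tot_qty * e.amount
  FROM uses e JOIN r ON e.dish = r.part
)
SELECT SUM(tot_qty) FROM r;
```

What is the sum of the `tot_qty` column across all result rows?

31

Base: (Gear, tot_qty=1).
Iteration 1: components of {Gear} -> Clip = 1*1 = 1, Cover = 1*1 = 1.
Iteration 2: components of {Clip,Cover} -> Hub = 1*1 = 1, Panel = 1*4 = 4.
Iteration 3: components of {Hub,Panel} -> Base = 1*4 = 4, Gizmo = 1*1 = 1, Ring = 1*2 = 2.
Iteration 4: components of {Base,Gizmo,Ring} -> Cap = 2*3 = 6, Plate = 2*5 = 10.
Iteration 5: no further components; recursion stops.
SUM(tot_qty) = 1 + 1 + 1 + 1 + 4 + 4 + 1 + 2 + 10 + 6 = 31.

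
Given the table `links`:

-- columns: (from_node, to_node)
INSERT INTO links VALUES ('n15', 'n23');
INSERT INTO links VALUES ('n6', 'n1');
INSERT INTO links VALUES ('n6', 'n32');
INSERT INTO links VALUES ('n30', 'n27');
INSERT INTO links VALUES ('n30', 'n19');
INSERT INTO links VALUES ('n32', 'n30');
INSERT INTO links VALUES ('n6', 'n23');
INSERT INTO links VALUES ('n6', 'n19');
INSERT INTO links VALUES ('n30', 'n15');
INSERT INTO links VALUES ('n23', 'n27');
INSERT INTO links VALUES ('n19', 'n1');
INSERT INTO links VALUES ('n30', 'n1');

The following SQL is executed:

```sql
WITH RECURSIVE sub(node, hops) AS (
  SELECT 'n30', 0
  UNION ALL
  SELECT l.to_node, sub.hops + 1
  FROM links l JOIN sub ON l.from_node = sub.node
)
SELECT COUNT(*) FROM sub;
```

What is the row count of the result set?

Base: (n30, hops=0).
Iteration 1: edges from {n30} -> (n1, hops=1), (n15, hops=1), (n19, hops=1), (n27, hops=1).
Iteration 2: edges from {n1,n15,n19,n27} -> (n1, hops=2), (n23, hops=2).
Iteration 3: edges from {n1,n23} -> (n27, hops=3).
Iteration 4: no outgoing edges from {n27}; recursion stops.
Total rows emitted: 8.

8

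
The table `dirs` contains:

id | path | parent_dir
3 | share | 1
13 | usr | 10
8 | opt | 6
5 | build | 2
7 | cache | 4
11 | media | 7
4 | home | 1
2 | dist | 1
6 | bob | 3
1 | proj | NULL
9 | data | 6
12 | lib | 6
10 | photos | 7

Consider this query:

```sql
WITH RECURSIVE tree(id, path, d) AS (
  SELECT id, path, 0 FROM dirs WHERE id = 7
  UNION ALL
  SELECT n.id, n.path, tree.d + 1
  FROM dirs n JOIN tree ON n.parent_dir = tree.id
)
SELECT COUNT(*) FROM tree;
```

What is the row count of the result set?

Base: id=7 (cache) at d 0.
Iteration 1: rows with parent_dir in {7} -> photos (id 10, d 1), media (id 11, d 1).
Iteration 2: rows with parent_dir in {10,11} -> usr (id 13, d 2).
Iteration 3: no rows with parent_dir in {13}; recursion stops.
Total rows emitted: 4.

4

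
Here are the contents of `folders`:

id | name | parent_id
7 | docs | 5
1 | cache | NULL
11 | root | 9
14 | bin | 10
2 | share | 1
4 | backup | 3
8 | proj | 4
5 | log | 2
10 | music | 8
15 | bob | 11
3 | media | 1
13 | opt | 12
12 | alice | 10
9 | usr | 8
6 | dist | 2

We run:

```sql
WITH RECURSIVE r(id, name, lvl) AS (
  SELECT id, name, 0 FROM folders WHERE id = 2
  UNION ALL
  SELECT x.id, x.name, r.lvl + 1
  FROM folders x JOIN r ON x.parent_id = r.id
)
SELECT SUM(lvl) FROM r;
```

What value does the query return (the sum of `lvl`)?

4

Base: id=2 (share) at lvl 0.
Iteration 1: rows with parent_id in {2} -> log (id 5, lvl 1), dist (id 6, lvl 1).
Iteration 2: rows with parent_id in {5,6} -> docs (id 7, lvl 2).
Iteration 3: no rows with parent_id in {7}; recursion stops.
SUM(lvl) = 0 + 1 + 1 + 2 = 4.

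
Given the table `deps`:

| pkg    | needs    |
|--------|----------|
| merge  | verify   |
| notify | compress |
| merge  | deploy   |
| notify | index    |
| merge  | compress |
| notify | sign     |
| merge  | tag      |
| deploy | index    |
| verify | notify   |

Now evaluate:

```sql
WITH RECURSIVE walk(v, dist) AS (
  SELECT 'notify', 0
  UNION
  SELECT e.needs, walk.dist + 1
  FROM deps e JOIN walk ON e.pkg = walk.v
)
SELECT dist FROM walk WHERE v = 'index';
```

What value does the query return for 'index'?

Base: (notify, dist=0).
Iteration 1: edges from {notify} -> (compress, dist=1), (index, dist=1), (sign, dist=1).
Iteration 2: no outgoing edges from {compress,index,sign}; recursion stops.

1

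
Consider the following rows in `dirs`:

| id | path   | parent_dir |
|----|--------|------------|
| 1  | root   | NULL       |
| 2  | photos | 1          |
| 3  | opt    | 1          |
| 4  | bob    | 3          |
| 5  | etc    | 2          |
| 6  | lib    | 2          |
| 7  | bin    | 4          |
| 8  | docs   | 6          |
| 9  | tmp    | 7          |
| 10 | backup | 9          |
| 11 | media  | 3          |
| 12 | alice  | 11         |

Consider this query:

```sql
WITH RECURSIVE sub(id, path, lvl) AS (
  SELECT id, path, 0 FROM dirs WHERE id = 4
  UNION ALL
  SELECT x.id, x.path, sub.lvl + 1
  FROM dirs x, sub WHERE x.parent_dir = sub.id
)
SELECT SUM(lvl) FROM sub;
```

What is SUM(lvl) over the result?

6

Base: id=4 (bob) at lvl 0.
Iteration 1: rows with parent_dir in {4} -> bin (id 7, lvl 1).
Iteration 2: rows with parent_dir in {7} -> tmp (id 9, lvl 2).
Iteration 3: rows with parent_dir in {9} -> backup (id 10, lvl 3).
Iteration 4: no rows with parent_dir in {10}; recursion stops.
SUM(lvl) = 0 + 1 + 2 + 3 = 6.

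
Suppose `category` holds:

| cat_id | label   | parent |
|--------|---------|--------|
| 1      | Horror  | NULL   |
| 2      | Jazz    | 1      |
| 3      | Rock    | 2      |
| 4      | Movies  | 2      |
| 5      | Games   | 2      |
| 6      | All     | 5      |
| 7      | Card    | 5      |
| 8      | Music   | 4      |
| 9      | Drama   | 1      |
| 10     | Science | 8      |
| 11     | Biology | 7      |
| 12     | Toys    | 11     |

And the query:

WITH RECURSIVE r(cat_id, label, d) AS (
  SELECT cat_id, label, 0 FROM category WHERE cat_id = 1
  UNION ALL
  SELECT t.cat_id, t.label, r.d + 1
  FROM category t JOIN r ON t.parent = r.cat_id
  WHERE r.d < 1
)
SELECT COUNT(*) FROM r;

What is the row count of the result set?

Base: cat_id=1 (Horror) at d 0.
Iteration 1: rows with parent in {1} -> Jazz (id 2, d 1), Drama (id 9, d 1).
Iteration 2: d < 1 fails for all current rows; recursion stops.
Total rows emitted: 3.

3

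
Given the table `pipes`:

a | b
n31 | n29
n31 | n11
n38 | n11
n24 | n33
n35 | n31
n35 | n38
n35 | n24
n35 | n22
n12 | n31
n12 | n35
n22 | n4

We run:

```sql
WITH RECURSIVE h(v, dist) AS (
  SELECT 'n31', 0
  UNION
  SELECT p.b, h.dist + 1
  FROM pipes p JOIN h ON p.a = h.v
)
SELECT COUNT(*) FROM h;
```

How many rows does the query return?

Base: (n31, dist=0).
Iteration 1: edges from {n31} -> (n11, dist=1), (n29, dist=1).
Iteration 2: no outgoing edges from {n11,n29}; recursion stops.
Total rows emitted: 3.

3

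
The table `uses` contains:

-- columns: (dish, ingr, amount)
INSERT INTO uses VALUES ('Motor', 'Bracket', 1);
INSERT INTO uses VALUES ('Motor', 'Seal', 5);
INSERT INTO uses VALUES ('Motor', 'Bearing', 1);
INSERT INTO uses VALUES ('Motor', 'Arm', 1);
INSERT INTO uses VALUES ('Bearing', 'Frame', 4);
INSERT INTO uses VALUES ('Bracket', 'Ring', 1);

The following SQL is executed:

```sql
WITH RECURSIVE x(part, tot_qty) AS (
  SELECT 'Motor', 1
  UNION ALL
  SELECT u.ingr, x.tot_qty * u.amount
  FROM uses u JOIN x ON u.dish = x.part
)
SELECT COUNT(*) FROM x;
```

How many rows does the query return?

Base: (Motor, tot_qty=1).
Iteration 1: components of {Motor} -> Arm = 1*1 = 1, Bearing = 1*1 = 1, Bracket = 1*1 = 1, Seal = 1*5 = 5.
Iteration 2: components of {Arm,Bearing,Bracket,Seal} -> Frame = 1*4 = 4, Ring = 1*1 = 1.
Iteration 3: no further components; recursion stops.
Total rows emitted: 7.

7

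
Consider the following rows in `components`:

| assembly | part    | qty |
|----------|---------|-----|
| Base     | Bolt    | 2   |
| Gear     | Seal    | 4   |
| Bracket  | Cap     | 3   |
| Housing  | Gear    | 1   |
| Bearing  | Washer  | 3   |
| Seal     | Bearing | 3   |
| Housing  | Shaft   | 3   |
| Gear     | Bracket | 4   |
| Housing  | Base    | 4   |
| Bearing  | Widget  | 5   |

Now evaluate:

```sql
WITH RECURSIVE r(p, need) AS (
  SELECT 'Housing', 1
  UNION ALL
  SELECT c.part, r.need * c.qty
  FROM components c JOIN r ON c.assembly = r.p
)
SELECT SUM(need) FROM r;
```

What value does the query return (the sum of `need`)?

145

Base: (Housing, need=1).
Iteration 1: components of {Housing} -> Base = 1*4 = 4, Gear = 1*1 = 1, Shaft = 1*3 = 3.
Iteration 2: components of {Base,Gear,Shaft} -> Bolt = 4*2 = 8, Bracket = 1*4 = 4, Seal = 1*4 = 4.
Iteration 3: components of {Bolt,Bracket,Seal} -> Bearing = 4*3 = 12, Cap = 4*3 = 12.
Iteration 4: components of {Bearing,Cap} -> Washer = 12*3 = 36, Widget = 12*5 = 60.
Iteration 5: no further components; recursion stops.
SUM(need) = 1 + 1 + 3 + 4 + 4 + 4 + 8 + 12 + 12 + 36 + 60 = 145.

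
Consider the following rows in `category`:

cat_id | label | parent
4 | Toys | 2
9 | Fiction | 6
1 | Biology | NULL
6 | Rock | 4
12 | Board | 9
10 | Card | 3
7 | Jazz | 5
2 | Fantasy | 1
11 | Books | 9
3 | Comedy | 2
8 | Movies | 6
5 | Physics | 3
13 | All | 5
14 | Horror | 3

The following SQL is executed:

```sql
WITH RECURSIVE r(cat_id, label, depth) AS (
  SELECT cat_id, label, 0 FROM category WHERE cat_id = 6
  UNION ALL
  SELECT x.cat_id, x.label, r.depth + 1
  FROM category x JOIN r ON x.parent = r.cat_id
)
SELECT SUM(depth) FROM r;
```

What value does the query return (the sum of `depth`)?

Base: cat_id=6 (Rock) at depth 0.
Iteration 1: rows with parent in {6} -> Movies (id 8, depth 1), Fiction (id 9, depth 1).
Iteration 2: rows with parent in {8,9} -> Books (id 11, depth 2), Board (id 12, depth 2).
Iteration 3: no rows with parent in {11,12}; recursion stops.
SUM(depth) = 0 + 1 + 1 + 2 + 2 = 6.

6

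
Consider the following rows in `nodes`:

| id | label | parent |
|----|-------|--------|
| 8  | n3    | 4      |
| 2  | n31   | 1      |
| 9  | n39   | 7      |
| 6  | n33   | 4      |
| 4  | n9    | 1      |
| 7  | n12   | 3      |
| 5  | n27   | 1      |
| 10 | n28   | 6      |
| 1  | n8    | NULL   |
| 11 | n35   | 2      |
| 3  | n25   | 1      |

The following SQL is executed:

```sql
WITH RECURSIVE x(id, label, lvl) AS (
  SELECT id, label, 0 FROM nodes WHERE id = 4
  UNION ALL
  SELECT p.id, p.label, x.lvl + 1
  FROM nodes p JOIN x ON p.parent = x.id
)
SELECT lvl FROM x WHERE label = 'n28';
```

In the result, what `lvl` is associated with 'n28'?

2

Base: id=4 (n9) at lvl 0.
Iteration 1: rows with parent in {4} -> n33 (id 6, lvl 1), n3 (id 8, lvl 1).
Iteration 2: rows with parent in {6,8} -> n28 (id 10, lvl 2).
Iteration 3: no rows with parent in {10}; recursion stops.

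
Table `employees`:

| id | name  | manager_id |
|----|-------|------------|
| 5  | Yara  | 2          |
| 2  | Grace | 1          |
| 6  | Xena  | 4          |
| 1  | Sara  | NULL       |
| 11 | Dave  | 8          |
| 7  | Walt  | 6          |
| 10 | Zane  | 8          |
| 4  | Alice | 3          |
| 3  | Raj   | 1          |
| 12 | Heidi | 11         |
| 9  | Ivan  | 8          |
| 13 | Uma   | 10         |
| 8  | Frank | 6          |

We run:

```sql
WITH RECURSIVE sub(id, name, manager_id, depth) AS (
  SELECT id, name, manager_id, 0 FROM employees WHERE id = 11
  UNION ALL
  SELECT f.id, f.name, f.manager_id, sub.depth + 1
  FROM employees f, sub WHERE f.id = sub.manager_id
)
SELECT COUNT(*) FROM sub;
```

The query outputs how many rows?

Base: id=11 (Dave), manager_id=8, depth 0.
Iteration 1: join on id=8 -> Frank (id 8, manager_id=6, depth 1).
Iteration 2: join on id=6 -> Xena (id 6, manager_id=4, depth 2).
Iteration 3: join on id=4 -> Alice (id 4, manager_id=3, depth 3).
Iteration 4: join on id=3 -> Raj (id 3, manager_id=1, depth 4).
Iteration 5: join on id=1 -> Sara (id 1, manager_id=NULL, depth 5).
Iteration 6: manager_id is NULL; no match; recursion stops.
Total rows emitted: 6.

6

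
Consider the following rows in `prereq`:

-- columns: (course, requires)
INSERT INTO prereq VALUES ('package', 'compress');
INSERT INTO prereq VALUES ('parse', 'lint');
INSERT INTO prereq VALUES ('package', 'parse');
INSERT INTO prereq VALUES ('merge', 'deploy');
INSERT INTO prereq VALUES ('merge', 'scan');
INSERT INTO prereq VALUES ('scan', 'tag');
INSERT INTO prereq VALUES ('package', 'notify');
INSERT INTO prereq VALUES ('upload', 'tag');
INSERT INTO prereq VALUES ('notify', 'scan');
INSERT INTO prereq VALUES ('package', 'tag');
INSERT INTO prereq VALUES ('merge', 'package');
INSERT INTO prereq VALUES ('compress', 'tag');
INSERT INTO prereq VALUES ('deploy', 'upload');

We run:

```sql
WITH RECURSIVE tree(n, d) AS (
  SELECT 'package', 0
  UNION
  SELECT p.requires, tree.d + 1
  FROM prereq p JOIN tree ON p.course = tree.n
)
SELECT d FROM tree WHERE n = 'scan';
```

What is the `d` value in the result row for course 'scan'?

Base: (package, d=0).
Iteration 1: edges from {package} -> (compress, d=1), (notify, d=1), (parse, d=1), (tag, d=1).
Iteration 2: edges from {compress,notify,parse,tag} -> (lint, d=2), (scan, d=2), (tag, d=2).
Iteration 3: edges from {lint,scan,tag} -> (tag, d=3).
Iteration 4: no outgoing edges from {tag}; recursion stops.

2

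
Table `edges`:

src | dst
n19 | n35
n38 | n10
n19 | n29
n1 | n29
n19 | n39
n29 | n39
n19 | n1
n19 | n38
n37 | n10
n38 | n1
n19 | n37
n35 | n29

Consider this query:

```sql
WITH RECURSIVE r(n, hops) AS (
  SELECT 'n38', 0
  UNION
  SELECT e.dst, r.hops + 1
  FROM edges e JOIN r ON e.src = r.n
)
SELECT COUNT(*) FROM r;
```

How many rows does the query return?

Base: (n38, hops=0).
Iteration 1: edges from {n38} -> (n1, hops=1), (n10, hops=1).
Iteration 2: edges from {n1,n10} -> (n29, hops=2).
Iteration 3: edges from {n29} -> (n39, hops=3).
Iteration 4: no outgoing edges from {n39}; recursion stops.
Total rows emitted: 5.

5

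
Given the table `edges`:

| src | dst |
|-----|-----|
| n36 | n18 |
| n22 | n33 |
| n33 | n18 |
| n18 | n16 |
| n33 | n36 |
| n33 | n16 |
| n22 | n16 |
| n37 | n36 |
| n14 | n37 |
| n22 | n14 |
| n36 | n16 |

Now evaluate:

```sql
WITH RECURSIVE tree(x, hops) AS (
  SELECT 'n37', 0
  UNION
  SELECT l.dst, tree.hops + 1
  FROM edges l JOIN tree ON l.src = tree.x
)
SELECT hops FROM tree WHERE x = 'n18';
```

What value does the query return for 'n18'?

2

Base: (n37, hops=0).
Iteration 1: edges from {n37} -> (n36, hops=1).
Iteration 2: edges from {n36} -> (n16, hops=2), (n18, hops=2).
Iteration 3: edges from {n16,n18} -> (n16, hops=3).
Iteration 4: no outgoing edges from {n16}; recursion stops.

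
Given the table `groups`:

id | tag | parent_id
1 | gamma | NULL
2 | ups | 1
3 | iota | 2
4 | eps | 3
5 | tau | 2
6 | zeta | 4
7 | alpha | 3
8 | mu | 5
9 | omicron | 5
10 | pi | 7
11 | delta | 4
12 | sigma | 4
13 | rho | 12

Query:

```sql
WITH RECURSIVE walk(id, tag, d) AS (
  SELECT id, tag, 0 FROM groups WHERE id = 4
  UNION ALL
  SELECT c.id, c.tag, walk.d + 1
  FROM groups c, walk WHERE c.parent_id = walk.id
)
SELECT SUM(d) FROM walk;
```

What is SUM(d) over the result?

Base: id=4 (eps) at d 0.
Iteration 1: rows with parent_id in {4} -> zeta (id 6, d 1), delta (id 11, d 1), sigma (id 12, d 1).
Iteration 2: rows with parent_id in {6,11,12} -> rho (id 13, d 2).
Iteration 3: no rows with parent_id in {13}; recursion stops.
SUM(d) = 0 + 1 + 1 + 1 + 2 = 5.

5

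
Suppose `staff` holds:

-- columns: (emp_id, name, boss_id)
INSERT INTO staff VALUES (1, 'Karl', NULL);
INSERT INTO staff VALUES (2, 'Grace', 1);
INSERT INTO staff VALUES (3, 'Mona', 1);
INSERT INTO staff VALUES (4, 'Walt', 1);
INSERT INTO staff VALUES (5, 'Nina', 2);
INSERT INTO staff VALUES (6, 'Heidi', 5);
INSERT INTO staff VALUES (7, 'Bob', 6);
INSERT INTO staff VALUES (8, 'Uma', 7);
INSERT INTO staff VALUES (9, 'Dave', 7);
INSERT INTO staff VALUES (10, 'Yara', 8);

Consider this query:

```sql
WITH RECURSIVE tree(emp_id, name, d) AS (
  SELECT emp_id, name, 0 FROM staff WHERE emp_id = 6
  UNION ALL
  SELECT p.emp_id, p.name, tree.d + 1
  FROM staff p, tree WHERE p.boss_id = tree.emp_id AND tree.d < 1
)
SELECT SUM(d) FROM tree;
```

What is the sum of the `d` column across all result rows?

Base: emp_id=6 (Heidi) at d 0.
Iteration 1: rows with boss_id in {6} -> Bob (id 7, d 1).
Iteration 2: d < 1 fails for all current rows; recursion stops.
SUM(d) = 0 + 1 = 1.

1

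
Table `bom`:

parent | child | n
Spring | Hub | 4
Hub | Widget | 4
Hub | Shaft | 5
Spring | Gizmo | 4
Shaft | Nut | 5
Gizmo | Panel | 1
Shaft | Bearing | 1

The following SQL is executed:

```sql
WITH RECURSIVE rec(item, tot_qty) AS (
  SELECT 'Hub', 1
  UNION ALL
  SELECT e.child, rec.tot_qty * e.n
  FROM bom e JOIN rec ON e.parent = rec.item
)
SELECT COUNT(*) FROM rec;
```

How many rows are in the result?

Base: (Hub, tot_qty=1).
Iteration 1: components of {Hub} -> Shaft = 1*5 = 5, Widget = 1*4 = 4.
Iteration 2: components of {Shaft,Widget} -> Bearing = 5*1 = 5, Nut = 5*5 = 25.
Iteration 3: no further components; recursion stops.
Total rows emitted: 5.

5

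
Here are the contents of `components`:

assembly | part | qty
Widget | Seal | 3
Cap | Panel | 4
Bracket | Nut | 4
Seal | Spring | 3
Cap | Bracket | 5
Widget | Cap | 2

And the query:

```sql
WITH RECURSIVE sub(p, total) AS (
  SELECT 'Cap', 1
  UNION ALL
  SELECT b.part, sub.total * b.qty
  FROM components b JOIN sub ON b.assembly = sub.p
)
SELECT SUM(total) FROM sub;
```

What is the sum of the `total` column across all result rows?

Base: (Cap, total=1).
Iteration 1: components of {Cap} -> Bracket = 1*5 = 5, Panel = 1*4 = 4.
Iteration 2: components of {Bracket,Panel} -> Nut = 5*4 = 20.
Iteration 3: no further components; recursion stops.
SUM(total) = 1 + 5 + 4 + 20 = 30.

30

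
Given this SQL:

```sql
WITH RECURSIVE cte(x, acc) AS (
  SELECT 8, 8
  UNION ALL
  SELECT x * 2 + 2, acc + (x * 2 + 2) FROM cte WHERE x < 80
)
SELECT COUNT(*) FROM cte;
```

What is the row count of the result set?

Base: x=8, acc=8.
Iteration 1: 8 < 80 holds -> x = 8 * 2 + 2 = 18, acc = 8 + 18 = 26.
Iteration 2: 18 < 80 holds -> x = 18 * 2 + 2 = 38, acc = 26 + 38 = 64.
Iteration 3: 38 < 80 holds -> x = 38 * 2 + 2 = 78, acc = 64 + 78 = 142.
Iteration 4: 78 < 80 holds -> x = 78 * 2 + 2 = 158, acc = 142 + 158 = 300.
Iteration 5: 158 < 80 fails; recursion stops.
Total rows emitted: 5.

5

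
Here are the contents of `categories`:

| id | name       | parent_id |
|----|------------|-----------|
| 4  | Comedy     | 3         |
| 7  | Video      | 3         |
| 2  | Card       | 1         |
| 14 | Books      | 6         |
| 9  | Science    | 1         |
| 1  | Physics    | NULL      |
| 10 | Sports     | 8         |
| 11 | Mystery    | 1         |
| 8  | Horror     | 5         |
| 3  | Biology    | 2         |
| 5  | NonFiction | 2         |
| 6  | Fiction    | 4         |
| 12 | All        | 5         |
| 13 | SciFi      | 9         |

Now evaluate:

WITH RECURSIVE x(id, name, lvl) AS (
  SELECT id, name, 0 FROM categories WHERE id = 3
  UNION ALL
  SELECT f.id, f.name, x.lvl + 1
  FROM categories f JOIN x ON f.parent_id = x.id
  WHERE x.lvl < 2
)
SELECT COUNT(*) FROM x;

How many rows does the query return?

Base: id=3 (Biology) at lvl 0.
Iteration 1: rows with parent_id in {3} -> Comedy (id 4, lvl 1), Video (id 7, lvl 1).
Iteration 2: rows with parent_id in {4,7} -> Fiction (id 6, lvl 2).
Iteration 3: lvl < 2 fails for all current rows; recursion stops.
Total rows emitted: 4.

4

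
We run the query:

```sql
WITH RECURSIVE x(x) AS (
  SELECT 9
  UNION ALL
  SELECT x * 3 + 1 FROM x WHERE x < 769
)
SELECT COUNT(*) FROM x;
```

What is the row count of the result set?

5

Base: x=9.
Iteration 1: 9 < 769 holds -> x = 9 * 3 + 1 = 28.
Iteration 2: 28 < 769 holds -> x = 28 * 3 + 1 = 85.
Iteration 3: 85 < 769 holds -> x = 85 * 3 + 1 = 256.
Iteration 4: 256 < 769 holds -> x = 256 * 3 + 1 = 769.
Iteration 5: 769 < 769 fails; recursion stops.
Total rows emitted: 5.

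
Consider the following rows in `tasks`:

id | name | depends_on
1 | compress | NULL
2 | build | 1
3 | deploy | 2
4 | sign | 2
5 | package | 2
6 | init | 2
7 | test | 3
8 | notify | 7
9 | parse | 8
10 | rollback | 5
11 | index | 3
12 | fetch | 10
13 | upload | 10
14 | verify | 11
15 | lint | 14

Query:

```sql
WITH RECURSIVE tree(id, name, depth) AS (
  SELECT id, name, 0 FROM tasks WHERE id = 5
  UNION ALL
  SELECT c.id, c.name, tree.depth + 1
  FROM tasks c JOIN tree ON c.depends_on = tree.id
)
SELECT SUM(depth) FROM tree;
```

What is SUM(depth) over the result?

5

Base: id=5 (package) at depth 0.
Iteration 1: rows with depends_on in {5} -> rollback (id 10, depth 1).
Iteration 2: rows with depends_on in {10} -> fetch (id 12, depth 2), upload (id 13, depth 2).
Iteration 3: no rows with depends_on in {12,13}; recursion stops.
SUM(depth) = 0 + 1 + 2 + 2 = 5.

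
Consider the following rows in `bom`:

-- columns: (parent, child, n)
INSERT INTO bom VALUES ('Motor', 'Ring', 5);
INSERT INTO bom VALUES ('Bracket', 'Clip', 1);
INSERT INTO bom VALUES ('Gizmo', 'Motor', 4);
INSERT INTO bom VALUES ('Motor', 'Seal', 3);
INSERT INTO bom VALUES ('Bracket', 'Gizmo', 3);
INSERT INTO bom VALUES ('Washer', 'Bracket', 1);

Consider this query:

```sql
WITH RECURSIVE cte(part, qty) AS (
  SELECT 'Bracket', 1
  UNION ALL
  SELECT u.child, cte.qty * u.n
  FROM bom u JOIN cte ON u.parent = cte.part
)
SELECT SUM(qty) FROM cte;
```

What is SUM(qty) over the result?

113

Base: (Bracket, qty=1).
Iteration 1: components of {Bracket} -> Clip = 1*1 = 1, Gizmo = 1*3 = 3.
Iteration 2: components of {Clip,Gizmo} -> Motor = 3*4 = 12.
Iteration 3: components of {Motor} -> Ring = 12*5 = 60, Seal = 12*3 = 36.
Iteration 4: no further components; recursion stops.
SUM(qty) = 1 + 1 + 3 + 12 + 60 + 36 = 113.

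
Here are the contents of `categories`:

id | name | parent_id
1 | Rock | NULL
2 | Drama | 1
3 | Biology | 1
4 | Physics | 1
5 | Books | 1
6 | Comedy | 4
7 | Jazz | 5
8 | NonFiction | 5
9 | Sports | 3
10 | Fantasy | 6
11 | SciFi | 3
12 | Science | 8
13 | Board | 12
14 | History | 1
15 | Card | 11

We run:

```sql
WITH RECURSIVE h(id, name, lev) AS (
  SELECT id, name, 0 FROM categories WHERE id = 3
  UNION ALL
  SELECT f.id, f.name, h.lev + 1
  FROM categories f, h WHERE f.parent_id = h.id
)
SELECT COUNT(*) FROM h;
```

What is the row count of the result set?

4

Base: id=3 (Biology) at lev 0.
Iteration 1: rows with parent_id in {3} -> Sports (id 9, lev 1), SciFi (id 11, lev 1).
Iteration 2: rows with parent_id in {9,11} -> Card (id 15, lev 2).
Iteration 3: no rows with parent_id in {15}; recursion stops.
Total rows emitted: 4.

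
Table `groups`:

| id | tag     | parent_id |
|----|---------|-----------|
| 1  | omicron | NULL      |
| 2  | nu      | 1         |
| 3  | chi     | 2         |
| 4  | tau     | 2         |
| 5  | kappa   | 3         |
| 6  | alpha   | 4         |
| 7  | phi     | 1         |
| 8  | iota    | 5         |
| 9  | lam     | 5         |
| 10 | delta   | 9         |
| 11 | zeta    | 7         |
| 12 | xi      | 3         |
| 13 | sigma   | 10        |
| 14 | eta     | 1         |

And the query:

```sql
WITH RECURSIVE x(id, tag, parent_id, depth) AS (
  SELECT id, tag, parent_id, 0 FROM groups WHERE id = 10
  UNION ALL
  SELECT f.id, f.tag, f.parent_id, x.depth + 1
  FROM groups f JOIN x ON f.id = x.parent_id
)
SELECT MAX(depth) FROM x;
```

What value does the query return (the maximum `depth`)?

5

Base: id=10 (delta), parent_id=9, depth 0.
Iteration 1: join on id=9 -> lam (id 9, parent_id=5, depth 1).
Iteration 2: join on id=5 -> kappa (id 5, parent_id=3, depth 2).
Iteration 3: join on id=3 -> chi (id 3, parent_id=2, depth 3).
Iteration 4: join on id=2 -> nu (id 2, parent_id=1, depth 4).
Iteration 5: join on id=1 -> omicron (id 1, parent_id=NULL, depth 5).
Iteration 6: parent_id is NULL; no match; recursion stops.
depth values: 0, 1, 2, 3, 4, 5; the maximum is 5.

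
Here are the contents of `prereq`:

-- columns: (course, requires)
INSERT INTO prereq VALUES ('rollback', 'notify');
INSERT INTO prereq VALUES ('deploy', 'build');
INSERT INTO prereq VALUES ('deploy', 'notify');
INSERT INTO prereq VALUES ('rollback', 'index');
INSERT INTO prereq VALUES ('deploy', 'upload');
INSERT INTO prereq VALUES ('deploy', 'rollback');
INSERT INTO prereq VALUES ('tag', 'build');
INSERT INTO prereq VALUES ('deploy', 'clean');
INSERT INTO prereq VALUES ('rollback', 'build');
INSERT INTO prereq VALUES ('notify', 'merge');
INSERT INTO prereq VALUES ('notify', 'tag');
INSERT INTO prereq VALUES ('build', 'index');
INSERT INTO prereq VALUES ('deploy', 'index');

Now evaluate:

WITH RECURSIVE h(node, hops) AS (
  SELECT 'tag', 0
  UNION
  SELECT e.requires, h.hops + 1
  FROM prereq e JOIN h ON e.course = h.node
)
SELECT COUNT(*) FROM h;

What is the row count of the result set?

3

Base: (tag, hops=0).
Iteration 1: edges from {tag} -> (build, hops=1).
Iteration 2: edges from {build} -> (index, hops=2).
Iteration 3: no outgoing edges from {index}; recursion stops.
Total rows emitted: 3.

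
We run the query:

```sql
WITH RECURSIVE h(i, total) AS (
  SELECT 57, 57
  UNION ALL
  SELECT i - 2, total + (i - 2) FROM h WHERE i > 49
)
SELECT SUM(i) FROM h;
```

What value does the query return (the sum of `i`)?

265

Base: i=57, total=57.
Iteration 1: 57 > 49 holds -> i = 57 - 2 = 55, total = 57 + 55 = 112.
Iteration 2: 55 > 49 holds -> i = 55 - 2 = 53, total = 112 + 53 = 165.
Iteration 3: 53 > 49 holds -> i = 53 - 2 = 51, total = 165 + 51 = 216.
Iteration 4: 51 > 49 holds -> i = 51 - 2 = 49, total = 216 + 49 = 265.
Iteration 5: 49 > 49 fails; recursion stops.
SUM(i) = 57 + 55 + 53 + 51 + 49 = 265.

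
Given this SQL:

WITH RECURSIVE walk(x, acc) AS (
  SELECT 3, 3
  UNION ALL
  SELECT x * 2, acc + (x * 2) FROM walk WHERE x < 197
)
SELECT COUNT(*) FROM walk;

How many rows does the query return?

8

Base: x=3, acc=3.
Iteration 1: 3 < 197 holds -> x = 3 * 2 = 6, acc = 3 + 6 = 9.
Iteration 2: 6 < 197 holds -> x = 6 * 2 = 12, acc = 9 + 12 = 21.
Iteration 3: 12 < 197 holds -> x = 12 * 2 = 24, acc = 21 + 24 = 45.
Iteration 4: 24 < 197 holds -> x = 24 * 2 = 48, acc = 45 + 48 = 93.
Iteration 5: 48 < 197 holds -> x = 48 * 2 = 96, acc = 93 + 96 = 189.
Iteration 6: 96 < 197 holds -> x = 96 * 2 = 192, acc = 189 + 192 = 381.
Iteration 7: 192 < 197 holds -> x = 192 * 2 = 384, acc = 381 + 384 = 765.
Iteration 8: 384 < 197 fails; recursion stops.
Total rows emitted: 8.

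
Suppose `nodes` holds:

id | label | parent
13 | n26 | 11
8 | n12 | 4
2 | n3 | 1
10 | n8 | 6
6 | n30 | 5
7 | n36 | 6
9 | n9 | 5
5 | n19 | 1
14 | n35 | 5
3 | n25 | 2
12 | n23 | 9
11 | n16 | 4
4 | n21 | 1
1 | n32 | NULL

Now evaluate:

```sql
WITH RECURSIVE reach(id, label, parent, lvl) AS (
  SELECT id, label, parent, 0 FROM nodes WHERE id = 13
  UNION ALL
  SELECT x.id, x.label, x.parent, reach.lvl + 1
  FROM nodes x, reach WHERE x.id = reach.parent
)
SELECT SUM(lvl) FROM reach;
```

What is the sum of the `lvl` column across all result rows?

Base: id=13 (n26), parent=11, lvl 0.
Iteration 1: join on id=11 -> n16 (id 11, parent=4, lvl 1).
Iteration 2: join on id=4 -> n21 (id 4, parent=1, lvl 2).
Iteration 3: join on id=1 -> n32 (id 1, parent=NULL, lvl 3).
Iteration 4: parent is NULL; no match; recursion stops.
SUM(lvl) = 0 + 1 + 2 + 3 = 6.

6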